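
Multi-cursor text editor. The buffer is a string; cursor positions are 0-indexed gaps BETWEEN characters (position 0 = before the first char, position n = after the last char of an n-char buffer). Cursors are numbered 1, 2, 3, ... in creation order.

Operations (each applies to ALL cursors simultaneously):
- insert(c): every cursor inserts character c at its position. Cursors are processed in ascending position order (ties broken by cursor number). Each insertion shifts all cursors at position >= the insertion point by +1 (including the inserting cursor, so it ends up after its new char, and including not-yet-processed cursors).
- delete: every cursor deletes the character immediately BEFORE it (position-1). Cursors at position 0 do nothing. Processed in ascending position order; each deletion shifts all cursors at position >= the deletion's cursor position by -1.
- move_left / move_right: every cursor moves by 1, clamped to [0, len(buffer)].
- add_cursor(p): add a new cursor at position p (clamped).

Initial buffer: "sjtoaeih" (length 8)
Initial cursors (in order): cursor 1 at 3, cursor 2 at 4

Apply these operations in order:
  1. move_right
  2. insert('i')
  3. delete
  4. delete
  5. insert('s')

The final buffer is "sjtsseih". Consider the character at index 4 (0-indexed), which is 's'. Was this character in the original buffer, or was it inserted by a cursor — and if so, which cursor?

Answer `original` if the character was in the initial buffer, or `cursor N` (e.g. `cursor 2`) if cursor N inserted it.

After op 1 (move_right): buffer="sjtoaeih" (len 8), cursors c1@4 c2@5, authorship ........
After op 2 (insert('i')): buffer="sjtoiaieih" (len 10), cursors c1@5 c2@7, authorship ....1.2...
After op 3 (delete): buffer="sjtoaeih" (len 8), cursors c1@4 c2@5, authorship ........
After op 4 (delete): buffer="sjteih" (len 6), cursors c1@3 c2@3, authorship ......
After op 5 (insert('s')): buffer="sjtsseih" (len 8), cursors c1@5 c2@5, authorship ...12...
Authorship (.=original, N=cursor N): . . . 1 2 . . .
Index 4: author = 2

Answer: cursor 2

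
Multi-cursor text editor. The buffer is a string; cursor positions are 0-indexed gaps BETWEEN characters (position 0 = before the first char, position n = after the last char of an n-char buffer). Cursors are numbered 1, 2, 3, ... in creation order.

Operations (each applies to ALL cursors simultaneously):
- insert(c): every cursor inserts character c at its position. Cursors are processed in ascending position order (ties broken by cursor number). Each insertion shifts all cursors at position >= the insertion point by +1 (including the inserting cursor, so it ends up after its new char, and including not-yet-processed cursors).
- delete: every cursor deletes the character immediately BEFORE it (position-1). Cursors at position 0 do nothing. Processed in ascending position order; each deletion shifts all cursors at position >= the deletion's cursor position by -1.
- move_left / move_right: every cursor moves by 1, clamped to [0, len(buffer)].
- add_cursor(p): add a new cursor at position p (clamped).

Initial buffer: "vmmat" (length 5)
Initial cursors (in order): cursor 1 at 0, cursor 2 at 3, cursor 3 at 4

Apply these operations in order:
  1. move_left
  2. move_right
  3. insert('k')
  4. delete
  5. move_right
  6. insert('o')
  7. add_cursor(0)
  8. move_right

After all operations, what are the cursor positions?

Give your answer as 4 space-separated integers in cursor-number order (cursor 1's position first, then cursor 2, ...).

After op 1 (move_left): buffer="vmmat" (len 5), cursors c1@0 c2@2 c3@3, authorship .....
After op 2 (move_right): buffer="vmmat" (len 5), cursors c1@1 c2@3 c3@4, authorship .....
After op 3 (insert('k')): buffer="vkmmkakt" (len 8), cursors c1@2 c2@5 c3@7, authorship .1..2.3.
After op 4 (delete): buffer="vmmat" (len 5), cursors c1@1 c2@3 c3@4, authorship .....
After op 5 (move_right): buffer="vmmat" (len 5), cursors c1@2 c2@4 c3@5, authorship .....
After op 6 (insert('o')): buffer="vmomaoto" (len 8), cursors c1@3 c2@6 c3@8, authorship ..1..2.3
After op 7 (add_cursor(0)): buffer="vmomaoto" (len 8), cursors c4@0 c1@3 c2@6 c3@8, authorship ..1..2.3
After op 8 (move_right): buffer="vmomaoto" (len 8), cursors c4@1 c1@4 c2@7 c3@8, authorship ..1..2.3

Answer: 4 7 8 1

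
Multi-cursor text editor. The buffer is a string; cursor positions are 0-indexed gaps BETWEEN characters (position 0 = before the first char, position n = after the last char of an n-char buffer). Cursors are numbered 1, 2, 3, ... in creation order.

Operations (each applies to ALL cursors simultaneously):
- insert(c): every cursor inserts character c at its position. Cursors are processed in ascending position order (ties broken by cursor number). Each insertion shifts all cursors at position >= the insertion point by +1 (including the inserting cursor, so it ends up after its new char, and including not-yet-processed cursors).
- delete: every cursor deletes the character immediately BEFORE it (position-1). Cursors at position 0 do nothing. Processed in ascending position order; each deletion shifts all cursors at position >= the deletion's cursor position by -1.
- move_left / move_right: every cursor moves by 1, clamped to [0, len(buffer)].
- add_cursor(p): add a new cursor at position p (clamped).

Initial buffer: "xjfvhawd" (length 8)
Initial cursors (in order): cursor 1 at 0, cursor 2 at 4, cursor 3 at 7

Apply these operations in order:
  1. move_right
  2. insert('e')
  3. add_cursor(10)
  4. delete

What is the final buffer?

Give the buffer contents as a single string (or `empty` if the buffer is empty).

After op 1 (move_right): buffer="xjfvhawd" (len 8), cursors c1@1 c2@5 c3@8, authorship ........
After op 2 (insert('e')): buffer="xejfvheawde" (len 11), cursors c1@2 c2@7 c3@11, authorship .1....2...3
After op 3 (add_cursor(10)): buffer="xejfvheawde" (len 11), cursors c1@2 c2@7 c4@10 c3@11, authorship .1....2...3
After op 4 (delete): buffer="xjfvhaw" (len 7), cursors c1@1 c2@5 c3@7 c4@7, authorship .......

Answer: xjfvhaw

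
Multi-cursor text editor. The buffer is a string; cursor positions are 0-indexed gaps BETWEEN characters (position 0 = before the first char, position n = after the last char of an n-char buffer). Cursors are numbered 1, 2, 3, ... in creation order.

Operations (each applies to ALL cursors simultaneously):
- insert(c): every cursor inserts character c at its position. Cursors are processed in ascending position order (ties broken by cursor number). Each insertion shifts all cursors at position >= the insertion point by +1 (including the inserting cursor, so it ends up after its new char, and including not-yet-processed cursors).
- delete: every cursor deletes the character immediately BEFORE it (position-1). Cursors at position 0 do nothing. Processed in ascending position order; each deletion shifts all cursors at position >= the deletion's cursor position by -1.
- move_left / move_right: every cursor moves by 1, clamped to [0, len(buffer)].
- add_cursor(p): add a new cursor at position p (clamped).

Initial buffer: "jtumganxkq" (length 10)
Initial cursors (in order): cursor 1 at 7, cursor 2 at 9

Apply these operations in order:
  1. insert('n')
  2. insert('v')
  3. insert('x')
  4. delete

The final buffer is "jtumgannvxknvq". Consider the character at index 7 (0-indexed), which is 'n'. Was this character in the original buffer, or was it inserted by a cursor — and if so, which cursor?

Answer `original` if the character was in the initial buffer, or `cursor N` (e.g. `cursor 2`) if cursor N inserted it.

After op 1 (insert('n')): buffer="jtumgannxknq" (len 12), cursors c1@8 c2@11, authorship .......1..2.
After op 2 (insert('v')): buffer="jtumgannvxknvq" (len 14), cursors c1@9 c2@13, authorship .......11..22.
After op 3 (insert('x')): buffer="jtumgannvxxknvxq" (len 16), cursors c1@10 c2@15, authorship .......111..222.
After op 4 (delete): buffer="jtumgannvxknvq" (len 14), cursors c1@9 c2@13, authorship .......11..22.
Authorship (.=original, N=cursor N): . . . . . . . 1 1 . . 2 2 .
Index 7: author = 1

Answer: cursor 1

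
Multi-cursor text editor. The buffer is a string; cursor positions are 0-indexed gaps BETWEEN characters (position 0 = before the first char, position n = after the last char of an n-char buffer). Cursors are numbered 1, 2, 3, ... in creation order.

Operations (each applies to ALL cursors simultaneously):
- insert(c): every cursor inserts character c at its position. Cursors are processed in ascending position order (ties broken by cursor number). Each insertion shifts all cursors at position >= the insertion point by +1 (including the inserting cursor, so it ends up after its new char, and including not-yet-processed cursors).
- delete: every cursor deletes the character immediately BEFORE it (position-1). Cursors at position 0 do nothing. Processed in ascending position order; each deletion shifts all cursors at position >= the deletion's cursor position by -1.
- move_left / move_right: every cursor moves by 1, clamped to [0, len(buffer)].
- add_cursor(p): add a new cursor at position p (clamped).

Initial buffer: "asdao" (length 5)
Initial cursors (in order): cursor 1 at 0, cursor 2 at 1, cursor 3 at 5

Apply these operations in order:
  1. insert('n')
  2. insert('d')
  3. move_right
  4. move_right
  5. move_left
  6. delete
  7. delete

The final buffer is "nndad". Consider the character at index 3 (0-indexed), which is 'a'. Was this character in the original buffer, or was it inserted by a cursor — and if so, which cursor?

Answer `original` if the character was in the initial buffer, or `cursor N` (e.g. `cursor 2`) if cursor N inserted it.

Answer: original

Derivation:
After op 1 (insert('n')): buffer="nansdaon" (len 8), cursors c1@1 c2@3 c3@8, authorship 1.2....3
After op 2 (insert('d')): buffer="ndandsdaond" (len 11), cursors c1@2 c2@5 c3@11, authorship 11.22....33
After op 3 (move_right): buffer="ndandsdaond" (len 11), cursors c1@3 c2@6 c3@11, authorship 11.22....33
After op 4 (move_right): buffer="ndandsdaond" (len 11), cursors c1@4 c2@7 c3@11, authorship 11.22....33
After op 5 (move_left): buffer="ndandsdaond" (len 11), cursors c1@3 c2@6 c3@10, authorship 11.22....33
After op 6 (delete): buffer="ndnddaod" (len 8), cursors c1@2 c2@4 c3@7, authorship 1122...3
After op 7 (delete): buffer="nndad" (len 5), cursors c1@1 c2@2 c3@4, authorship 12..3
Authorship (.=original, N=cursor N): 1 2 . . 3
Index 3: author = original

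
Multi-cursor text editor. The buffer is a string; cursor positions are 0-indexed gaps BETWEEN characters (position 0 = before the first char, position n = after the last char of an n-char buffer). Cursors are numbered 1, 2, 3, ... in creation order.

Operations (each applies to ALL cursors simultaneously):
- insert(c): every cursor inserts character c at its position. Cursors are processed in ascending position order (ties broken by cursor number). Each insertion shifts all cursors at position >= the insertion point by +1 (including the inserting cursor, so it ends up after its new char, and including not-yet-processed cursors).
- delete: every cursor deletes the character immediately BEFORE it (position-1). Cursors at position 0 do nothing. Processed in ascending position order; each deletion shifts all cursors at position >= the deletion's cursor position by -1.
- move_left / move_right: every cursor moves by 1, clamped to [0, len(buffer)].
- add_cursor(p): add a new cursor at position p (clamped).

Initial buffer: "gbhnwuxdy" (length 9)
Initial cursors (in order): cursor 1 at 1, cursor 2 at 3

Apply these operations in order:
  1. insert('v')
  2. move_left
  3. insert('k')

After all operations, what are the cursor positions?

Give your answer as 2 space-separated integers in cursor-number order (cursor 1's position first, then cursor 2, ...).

Answer: 2 6

Derivation:
After op 1 (insert('v')): buffer="gvbhvnwuxdy" (len 11), cursors c1@2 c2@5, authorship .1..2......
After op 2 (move_left): buffer="gvbhvnwuxdy" (len 11), cursors c1@1 c2@4, authorship .1..2......
After op 3 (insert('k')): buffer="gkvbhkvnwuxdy" (len 13), cursors c1@2 c2@6, authorship .11..22......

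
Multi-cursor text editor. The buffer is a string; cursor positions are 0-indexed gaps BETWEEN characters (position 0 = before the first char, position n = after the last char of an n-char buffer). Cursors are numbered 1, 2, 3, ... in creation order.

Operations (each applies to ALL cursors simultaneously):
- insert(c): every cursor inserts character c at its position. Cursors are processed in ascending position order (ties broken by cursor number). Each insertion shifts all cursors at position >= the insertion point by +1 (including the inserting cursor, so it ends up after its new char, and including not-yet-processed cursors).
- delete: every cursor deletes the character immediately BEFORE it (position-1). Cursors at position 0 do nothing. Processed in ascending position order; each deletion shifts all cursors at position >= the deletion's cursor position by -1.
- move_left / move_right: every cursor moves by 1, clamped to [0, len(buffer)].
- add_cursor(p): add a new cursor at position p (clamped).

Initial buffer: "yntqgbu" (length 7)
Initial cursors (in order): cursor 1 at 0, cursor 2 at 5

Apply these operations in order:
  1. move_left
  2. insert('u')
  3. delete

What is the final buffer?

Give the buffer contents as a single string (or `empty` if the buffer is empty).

Answer: yntqgbu

Derivation:
After op 1 (move_left): buffer="yntqgbu" (len 7), cursors c1@0 c2@4, authorship .......
After op 2 (insert('u')): buffer="uyntqugbu" (len 9), cursors c1@1 c2@6, authorship 1....2...
After op 3 (delete): buffer="yntqgbu" (len 7), cursors c1@0 c2@4, authorship .......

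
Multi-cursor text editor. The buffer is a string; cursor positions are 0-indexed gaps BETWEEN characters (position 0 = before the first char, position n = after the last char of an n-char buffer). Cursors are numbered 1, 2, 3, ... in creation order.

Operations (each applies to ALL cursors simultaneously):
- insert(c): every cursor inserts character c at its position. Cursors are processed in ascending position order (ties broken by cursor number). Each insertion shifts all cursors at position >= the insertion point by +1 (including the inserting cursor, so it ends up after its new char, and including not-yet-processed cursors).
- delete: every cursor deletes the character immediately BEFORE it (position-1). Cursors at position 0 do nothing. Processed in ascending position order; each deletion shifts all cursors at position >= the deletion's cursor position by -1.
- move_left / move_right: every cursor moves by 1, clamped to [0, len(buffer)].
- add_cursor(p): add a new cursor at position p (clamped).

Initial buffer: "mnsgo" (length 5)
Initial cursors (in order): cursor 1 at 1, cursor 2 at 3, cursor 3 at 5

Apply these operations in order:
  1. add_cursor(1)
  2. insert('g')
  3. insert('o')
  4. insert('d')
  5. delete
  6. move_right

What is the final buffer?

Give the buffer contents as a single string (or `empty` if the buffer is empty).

Answer: mggoonsgogogo

Derivation:
After op 1 (add_cursor(1)): buffer="mnsgo" (len 5), cursors c1@1 c4@1 c2@3 c3@5, authorship .....
After op 2 (insert('g')): buffer="mggnsggog" (len 9), cursors c1@3 c4@3 c2@6 c3@9, authorship .14..2..3
After op 3 (insert('o')): buffer="mggoonsgogogo" (len 13), cursors c1@5 c4@5 c2@9 c3@13, authorship .1414..22..33
After op 4 (insert('d')): buffer="mggooddnsgodgogod" (len 17), cursors c1@7 c4@7 c2@12 c3@17, authorship .141414..222..333
After op 5 (delete): buffer="mggoonsgogogo" (len 13), cursors c1@5 c4@5 c2@9 c3@13, authorship .1414..22..33
After op 6 (move_right): buffer="mggoonsgogogo" (len 13), cursors c1@6 c4@6 c2@10 c3@13, authorship .1414..22..33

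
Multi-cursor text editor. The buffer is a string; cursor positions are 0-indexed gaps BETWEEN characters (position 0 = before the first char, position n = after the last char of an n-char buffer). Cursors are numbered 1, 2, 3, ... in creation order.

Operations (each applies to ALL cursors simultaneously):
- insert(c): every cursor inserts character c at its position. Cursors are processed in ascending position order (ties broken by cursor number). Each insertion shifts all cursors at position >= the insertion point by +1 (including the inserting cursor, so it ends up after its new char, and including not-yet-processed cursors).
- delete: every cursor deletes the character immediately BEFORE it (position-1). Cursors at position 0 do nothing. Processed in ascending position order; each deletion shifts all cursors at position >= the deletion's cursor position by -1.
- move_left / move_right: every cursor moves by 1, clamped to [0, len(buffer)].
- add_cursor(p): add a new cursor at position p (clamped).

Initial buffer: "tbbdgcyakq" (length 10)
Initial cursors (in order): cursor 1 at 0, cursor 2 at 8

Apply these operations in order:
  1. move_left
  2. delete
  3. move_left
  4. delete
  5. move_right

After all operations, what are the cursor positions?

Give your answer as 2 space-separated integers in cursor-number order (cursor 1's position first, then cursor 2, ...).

After op 1 (move_left): buffer="tbbdgcyakq" (len 10), cursors c1@0 c2@7, authorship ..........
After op 2 (delete): buffer="tbbdgcakq" (len 9), cursors c1@0 c2@6, authorship .........
After op 3 (move_left): buffer="tbbdgcakq" (len 9), cursors c1@0 c2@5, authorship .........
After op 4 (delete): buffer="tbbdcakq" (len 8), cursors c1@0 c2@4, authorship ........
After op 5 (move_right): buffer="tbbdcakq" (len 8), cursors c1@1 c2@5, authorship ........

Answer: 1 5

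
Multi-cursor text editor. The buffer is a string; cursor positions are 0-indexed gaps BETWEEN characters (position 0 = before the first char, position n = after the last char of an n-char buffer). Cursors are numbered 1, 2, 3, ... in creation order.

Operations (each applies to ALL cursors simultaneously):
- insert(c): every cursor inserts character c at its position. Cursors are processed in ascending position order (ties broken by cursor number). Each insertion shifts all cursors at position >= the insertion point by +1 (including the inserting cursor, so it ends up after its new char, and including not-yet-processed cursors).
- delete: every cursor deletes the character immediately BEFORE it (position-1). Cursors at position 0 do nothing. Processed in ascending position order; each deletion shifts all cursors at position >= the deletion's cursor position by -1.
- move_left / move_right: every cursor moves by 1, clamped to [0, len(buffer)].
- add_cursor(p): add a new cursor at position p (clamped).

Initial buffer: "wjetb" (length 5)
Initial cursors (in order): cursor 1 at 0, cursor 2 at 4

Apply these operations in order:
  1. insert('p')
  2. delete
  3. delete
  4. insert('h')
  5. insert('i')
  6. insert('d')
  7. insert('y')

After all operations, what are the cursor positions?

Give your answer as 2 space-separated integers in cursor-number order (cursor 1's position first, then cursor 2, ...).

After op 1 (insert('p')): buffer="pwjetpb" (len 7), cursors c1@1 c2@6, authorship 1....2.
After op 2 (delete): buffer="wjetb" (len 5), cursors c1@0 c2@4, authorship .....
After op 3 (delete): buffer="wjeb" (len 4), cursors c1@0 c2@3, authorship ....
After op 4 (insert('h')): buffer="hwjehb" (len 6), cursors c1@1 c2@5, authorship 1...2.
After op 5 (insert('i')): buffer="hiwjehib" (len 8), cursors c1@2 c2@7, authorship 11...22.
After op 6 (insert('d')): buffer="hidwjehidb" (len 10), cursors c1@3 c2@9, authorship 111...222.
After op 7 (insert('y')): buffer="hidywjehidyb" (len 12), cursors c1@4 c2@11, authorship 1111...2222.

Answer: 4 11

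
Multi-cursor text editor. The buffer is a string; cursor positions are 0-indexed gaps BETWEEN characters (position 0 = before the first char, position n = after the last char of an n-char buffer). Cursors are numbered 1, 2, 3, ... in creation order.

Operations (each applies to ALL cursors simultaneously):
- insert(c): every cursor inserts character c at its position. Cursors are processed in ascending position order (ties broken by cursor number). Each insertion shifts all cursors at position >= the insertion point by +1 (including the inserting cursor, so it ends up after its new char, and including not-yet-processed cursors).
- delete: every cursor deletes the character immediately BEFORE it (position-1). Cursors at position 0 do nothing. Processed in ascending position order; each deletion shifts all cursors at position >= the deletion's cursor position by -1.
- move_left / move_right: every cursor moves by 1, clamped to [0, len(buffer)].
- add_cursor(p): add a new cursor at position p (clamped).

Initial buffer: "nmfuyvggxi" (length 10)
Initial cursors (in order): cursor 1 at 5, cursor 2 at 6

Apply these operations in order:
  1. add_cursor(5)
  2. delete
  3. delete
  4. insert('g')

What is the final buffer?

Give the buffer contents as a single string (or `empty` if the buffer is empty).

Answer: gggggxi

Derivation:
After op 1 (add_cursor(5)): buffer="nmfuyvggxi" (len 10), cursors c1@5 c3@5 c2@6, authorship ..........
After op 2 (delete): buffer="nmfggxi" (len 7), cursors c1@3 c2@3 c3@3, authorship .......
After op 3 (delete): buffer="ggxi" (len 4), cursors c1@0 c2@0 c3@0, authorship ....
After op 4 (insert('g')): buffer="gggggxi" (len 7), cursors c1@3 c2@3 c3@3, authorship 123....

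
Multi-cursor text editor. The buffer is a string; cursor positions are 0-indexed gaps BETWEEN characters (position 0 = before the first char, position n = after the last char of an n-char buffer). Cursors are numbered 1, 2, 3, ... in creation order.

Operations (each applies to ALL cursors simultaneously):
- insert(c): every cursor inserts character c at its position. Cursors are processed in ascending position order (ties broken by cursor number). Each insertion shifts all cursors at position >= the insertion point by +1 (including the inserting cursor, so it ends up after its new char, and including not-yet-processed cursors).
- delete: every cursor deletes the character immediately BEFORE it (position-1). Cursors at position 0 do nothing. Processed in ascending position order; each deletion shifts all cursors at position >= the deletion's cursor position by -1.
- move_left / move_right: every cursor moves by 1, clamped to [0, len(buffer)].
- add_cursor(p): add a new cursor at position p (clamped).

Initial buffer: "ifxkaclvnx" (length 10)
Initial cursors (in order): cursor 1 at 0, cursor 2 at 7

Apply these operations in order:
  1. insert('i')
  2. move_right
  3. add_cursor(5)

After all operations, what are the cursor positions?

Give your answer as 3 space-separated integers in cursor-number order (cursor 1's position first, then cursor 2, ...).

Answer: 2 10 5

Derivation:
After op 1 (insert('i')): buffer="iifxkaclivnx" (len 12), cursors c1@1 c2@9, authorship 1.......2...
After op 2 (move_right): buffer="iifxkaclivnx" (len 12), cursors c1@2 c2@10, authorship 1.......2...
After op 3 (add_cursor(5)): buffer="iifxkaclivnx" (len 12), cursors c1@2 c3@5 c2@10, authorship 1.......2...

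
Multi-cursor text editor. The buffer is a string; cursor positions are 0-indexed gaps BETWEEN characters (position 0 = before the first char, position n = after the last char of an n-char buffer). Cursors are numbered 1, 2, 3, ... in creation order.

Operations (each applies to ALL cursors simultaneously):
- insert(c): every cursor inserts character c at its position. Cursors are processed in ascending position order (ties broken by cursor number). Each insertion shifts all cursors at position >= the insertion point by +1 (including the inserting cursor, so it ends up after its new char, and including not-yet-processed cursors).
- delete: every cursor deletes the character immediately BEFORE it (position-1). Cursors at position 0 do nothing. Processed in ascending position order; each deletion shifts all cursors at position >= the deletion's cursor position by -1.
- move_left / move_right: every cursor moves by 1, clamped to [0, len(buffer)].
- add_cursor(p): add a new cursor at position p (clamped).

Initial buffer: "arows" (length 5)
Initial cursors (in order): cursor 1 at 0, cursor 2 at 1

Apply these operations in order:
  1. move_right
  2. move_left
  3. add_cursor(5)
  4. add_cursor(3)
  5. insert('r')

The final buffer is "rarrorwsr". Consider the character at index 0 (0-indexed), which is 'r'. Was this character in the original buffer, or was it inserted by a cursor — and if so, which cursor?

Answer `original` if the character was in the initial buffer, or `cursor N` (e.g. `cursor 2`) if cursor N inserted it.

Answer: cursor 1

Derivation:
After op 1 (move_right): buffer="arows" (len 5), cursors c1@1 c2@2, authorship .....
After op 2 (move_left): buffer="arows" (len 5), cursors c1@0 c2@1, authorship .....
After op 3 (add_cursor(5)): buffer="arows" (len 5), cursors c1@0 c2@1 c3@5, authorship .....
After op 4 (add_cursor(3)): buffer="arows" (len 5), cursors c1@0 c2@1 c4@3 c3@5, authorship .....
After op 5 (insert('r')): buffer="rarrorwsr" (len 9), cursors c1@1 c2@3 c4@6 c3@9, authorship 1.2..4..3
Authorship (.=original, N=cursor N): 1 . 2 . . 4 . . 3
Index 0: author = 1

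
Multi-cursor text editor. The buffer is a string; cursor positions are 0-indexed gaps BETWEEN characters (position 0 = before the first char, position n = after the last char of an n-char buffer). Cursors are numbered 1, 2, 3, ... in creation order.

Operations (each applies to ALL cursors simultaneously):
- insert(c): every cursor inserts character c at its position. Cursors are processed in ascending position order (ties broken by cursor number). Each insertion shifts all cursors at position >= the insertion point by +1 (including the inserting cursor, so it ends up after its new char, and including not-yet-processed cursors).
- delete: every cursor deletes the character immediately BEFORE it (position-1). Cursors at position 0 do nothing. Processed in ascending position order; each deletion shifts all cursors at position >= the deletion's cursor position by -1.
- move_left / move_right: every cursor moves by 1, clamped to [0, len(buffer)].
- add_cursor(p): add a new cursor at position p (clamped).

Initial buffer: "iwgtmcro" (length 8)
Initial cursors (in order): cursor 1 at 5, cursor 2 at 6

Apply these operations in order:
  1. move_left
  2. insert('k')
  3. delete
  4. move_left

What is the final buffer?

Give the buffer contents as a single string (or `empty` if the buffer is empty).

Answer: iwgtmcro

Derivation:
After op 1 (move_left): buffer="iwgtmcro" (len 8), cursors c1@4 c2@5, authorship ........
After op 2 (insert('k')): buffer="iwgtkmkcro" (len 10), cursors c1@5 c2@7, authorship ....1.2...
After op 3 (delete): buffer="iwgtmcro" (len 8), cursors c1@4 c2@5, authorship ........
After op 4 (move_left): buffer="iwgtmcro" (len 8), cursors c1@3 c2@4, authorship ........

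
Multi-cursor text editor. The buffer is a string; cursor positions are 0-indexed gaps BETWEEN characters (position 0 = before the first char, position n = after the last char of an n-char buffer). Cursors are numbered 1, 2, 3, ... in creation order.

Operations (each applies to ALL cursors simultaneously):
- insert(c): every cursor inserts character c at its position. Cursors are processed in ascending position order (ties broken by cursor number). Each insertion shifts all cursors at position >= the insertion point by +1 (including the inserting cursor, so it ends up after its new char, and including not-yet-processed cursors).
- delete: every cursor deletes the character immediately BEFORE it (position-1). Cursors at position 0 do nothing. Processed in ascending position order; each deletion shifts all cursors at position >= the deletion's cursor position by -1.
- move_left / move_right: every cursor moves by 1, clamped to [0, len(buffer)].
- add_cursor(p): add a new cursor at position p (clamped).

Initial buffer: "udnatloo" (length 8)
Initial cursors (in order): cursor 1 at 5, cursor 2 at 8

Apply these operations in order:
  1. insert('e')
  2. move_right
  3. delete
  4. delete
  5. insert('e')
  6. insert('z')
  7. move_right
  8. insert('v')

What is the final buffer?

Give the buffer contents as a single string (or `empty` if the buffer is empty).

Answer: udnatezovezv

Derivation:
After op 1 (insert('e')): buffer="udnatelooe" (len 10), cursors c1@6 c2@10, authorship .....1...2
After op 2 (move_right): buffer="udnatelooe" (len 10), cursors c1@7 c2@10, authorship .....1...2
After op 3 (delete): buffer="udnateoo" (len 8), cursors c1@6 c2@8, authorship .....1..
After op 4 (delete): buffer="udnato" (len 6), cursors c1@5 c2@6, authorship ......
After op 5 (insert('e')): buffer="udnateoe" (len 8), cursors c1@6 c2@8, authorship .....1.2
After op 6 (insert('z')): buffer="udnatezoez" (len 10), cursors c1@7 c2@10, authorship .....11.22
After op 7 (move_right): buffer="udnatezoez" (len 10), cursors c1@8 c2@10, authorship .....11.22
After op 8 (insert('v')): buffer="udnatezovezv" (len 12), cursors c1@9 c2@12, authorship .....11.1222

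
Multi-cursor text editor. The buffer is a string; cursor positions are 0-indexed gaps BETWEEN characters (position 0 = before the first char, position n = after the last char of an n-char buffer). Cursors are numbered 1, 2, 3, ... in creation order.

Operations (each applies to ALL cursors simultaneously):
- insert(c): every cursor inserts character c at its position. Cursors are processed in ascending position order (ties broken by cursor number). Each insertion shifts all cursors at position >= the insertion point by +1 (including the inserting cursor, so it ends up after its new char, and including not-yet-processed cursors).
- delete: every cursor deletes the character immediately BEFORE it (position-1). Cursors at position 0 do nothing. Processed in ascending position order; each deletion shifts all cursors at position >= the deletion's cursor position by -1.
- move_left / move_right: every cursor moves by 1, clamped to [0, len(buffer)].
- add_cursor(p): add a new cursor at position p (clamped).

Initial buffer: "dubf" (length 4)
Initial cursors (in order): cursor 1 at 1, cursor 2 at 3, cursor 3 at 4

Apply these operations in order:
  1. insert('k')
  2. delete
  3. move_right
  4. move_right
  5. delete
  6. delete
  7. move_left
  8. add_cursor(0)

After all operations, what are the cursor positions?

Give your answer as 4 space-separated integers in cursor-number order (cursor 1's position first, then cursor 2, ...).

Answer: 0 0 0 0

Derivation:
After op 1 (insert('k')): buffer="dkubkfk" (len 7), cursors c1@2 c2@5 c3@7, authorship .1..2.3
After op 2 (delete): buffer="dubf" (len 4), cursors c1@1 c2@3 c3@4, authorship ....
After op 3 (move_right): buffer="dubf" (len 4), cursors c1@2 c2@4 c3@4, authorship ....
After op 4 (move_right): buffer="dubf" (len 4), cursors c1@3 c2@4 c3@4, authorship ....
After op 5 (delete): buffer="d" (len 1), cursors c1@1 c2@1 c3@1, authorship .
After op 6 (delete): buffer="" (len 0), cursors c1@0 c2@0 c3@0, authorship 
After op 7 (move_left): buffer="" (len 0), cursors c1@0 c2@0 c3@0, authorship 
After op 8 (add_cursor(0)): buffer="" (len 0), cursors c1@0 c2@0 c3@0 c4@0, authorship 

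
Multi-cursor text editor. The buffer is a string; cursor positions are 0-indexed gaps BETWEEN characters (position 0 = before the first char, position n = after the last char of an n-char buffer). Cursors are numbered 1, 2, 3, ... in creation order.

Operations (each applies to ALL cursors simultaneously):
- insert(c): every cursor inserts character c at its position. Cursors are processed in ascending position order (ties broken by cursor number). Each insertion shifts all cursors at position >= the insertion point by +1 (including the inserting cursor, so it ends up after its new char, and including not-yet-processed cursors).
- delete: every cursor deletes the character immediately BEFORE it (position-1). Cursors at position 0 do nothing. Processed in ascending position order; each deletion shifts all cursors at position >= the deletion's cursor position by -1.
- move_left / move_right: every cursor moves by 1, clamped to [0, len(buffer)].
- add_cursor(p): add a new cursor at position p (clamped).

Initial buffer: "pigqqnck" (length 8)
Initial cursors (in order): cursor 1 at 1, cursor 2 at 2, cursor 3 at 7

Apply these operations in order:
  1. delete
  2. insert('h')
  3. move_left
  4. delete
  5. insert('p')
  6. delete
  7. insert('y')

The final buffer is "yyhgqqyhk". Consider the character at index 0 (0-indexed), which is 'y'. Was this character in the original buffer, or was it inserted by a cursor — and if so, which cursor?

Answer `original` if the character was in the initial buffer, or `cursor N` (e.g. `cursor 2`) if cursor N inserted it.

After op 1 (delete): buffer="gqqnk" (len 5), cursors c1@0 c2@0 c3@4, authorship .....
After op 2 (insert('h')): buffer="hhgqqnhk" (len 8), cursors c1@2 c2@2 c3@7, authorship 12....3.
After op 3 (move_left): buffer="hhgqqnhk" (len 8), cursors c1@1 c2@1 c3@6, authorship 12....3.
After op 4 (delete): buffer="hgqqhk" (len 6), cursors c1@0 c2@0 c3@4, authorship 2...3.
After op 5 (insert('p')): buffer="pphgqqphk" (len 9), cursors c1@2 c2@2 c3@7, authorship 122...33.
After op 6 (delete): buffer="hgqqhk" (len 6), cursors c1@0 c2@0 c3@4, authorship 2...3.
After op 7 (insert('y')): buffer="yyhgqqyhk" (len 9), cursors c1@2 c2@2 c3@7, authorship 122...33.
Authorship (.=original, N=cursor N): 1 2 2 . . . 3 3 .
Index 0: author = 1

Answer: cursor 1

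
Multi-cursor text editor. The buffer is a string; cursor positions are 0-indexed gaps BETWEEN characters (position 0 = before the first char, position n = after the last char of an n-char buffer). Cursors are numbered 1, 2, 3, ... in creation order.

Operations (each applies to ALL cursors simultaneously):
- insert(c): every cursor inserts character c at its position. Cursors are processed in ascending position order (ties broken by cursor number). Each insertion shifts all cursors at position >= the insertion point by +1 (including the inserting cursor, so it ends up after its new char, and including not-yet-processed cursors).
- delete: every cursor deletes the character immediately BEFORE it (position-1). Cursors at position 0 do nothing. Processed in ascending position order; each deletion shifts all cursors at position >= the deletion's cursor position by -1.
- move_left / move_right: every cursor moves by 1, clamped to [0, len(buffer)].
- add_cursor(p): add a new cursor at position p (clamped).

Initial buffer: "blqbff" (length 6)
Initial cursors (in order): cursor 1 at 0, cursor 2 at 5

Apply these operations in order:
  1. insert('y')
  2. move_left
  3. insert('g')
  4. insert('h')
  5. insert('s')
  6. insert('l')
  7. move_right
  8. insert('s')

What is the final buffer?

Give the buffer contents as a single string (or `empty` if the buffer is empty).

After op 1 (insert('y')): buffer="yblqbfyf" (len 8), cursors c1@1 c2@7, authorship 1.....2.
After op 2 (move_left): buffer="yblqbfyf" (len 8), cursors c1@0 c2@6, authorship 1.....2.
After op 3 (insert('g')): buffer="gyblqbfgyf" (len 10), cursors c1@1 c2@8, authorship 11.....22.
After op 4 (insert('h')): buffer="ghyblqbfghyf" (len 12), cursors c1@2 c2@10, authorship 111.....222.
After op 5 (insert('s')): buffer="ghsyblqbfghsyf" (len 14), cursors c1@3 c2@12, authorship 1111.....2222.
After op 6 (insert('l')): buffer="ghslyblqbfghslyf" (len 16), cursors c1@4 c2@14, authorship 11111.....22222.
After op 7 (move_right): buffer="ghslyblqbfghslyf" (len 16), cursors c1@5 c2@15, authorship 11111.....22222.
After op 8 (insert('s')): buffer="ghslysblqbfghslysf" (len 18), cursors c1@6 c2@17, authorship 111111.....222222.

Answer: ghslysblqbfghslysf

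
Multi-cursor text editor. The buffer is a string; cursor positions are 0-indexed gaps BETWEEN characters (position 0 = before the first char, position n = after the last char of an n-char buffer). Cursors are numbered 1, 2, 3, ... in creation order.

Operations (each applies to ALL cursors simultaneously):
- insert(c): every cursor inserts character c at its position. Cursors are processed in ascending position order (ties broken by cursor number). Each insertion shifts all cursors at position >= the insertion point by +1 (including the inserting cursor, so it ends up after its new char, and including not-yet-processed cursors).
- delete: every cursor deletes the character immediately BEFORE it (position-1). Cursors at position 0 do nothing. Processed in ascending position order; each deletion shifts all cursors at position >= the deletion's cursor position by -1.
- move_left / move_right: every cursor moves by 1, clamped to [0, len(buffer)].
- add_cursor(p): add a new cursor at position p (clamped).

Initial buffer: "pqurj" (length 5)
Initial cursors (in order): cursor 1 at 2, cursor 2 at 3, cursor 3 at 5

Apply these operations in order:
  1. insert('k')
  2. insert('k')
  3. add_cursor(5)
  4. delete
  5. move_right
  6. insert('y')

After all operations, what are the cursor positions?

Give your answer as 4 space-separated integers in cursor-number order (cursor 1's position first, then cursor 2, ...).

Answer: 6 8 11 6

Derivation:
After op 1 (insert('k')): buffer="pqkukrjk" (len 8), cursors c1@3 c2@5 c3@8, authorship ..1.2..3
After op 2 (insert('k')): buffer="pqkkukkrjkk" (len 11), cursors c1@4 c2@7 c3@11, authorship ..11.22..33
After op 3 (add_cursor(5)): buffer="pqkkukkrjkk" (len 11), cursors c1@4 c4@5 c2@7 c3@11, authorship ..11.22..33
After op 4 (delete): buffer="pqkkrjk" (len 7), cursors c1@3 c4@3 c2@4 c3@7, authorship ..12..3
After op 5 (move_right): buffer="pqkkrjk" (len 7), cursors c1@4 c4@4 c2@5 c3@7, authorship ..12..3
After op 6 (insert('y')): buffer="pqkkyyryjky" (len 11), cursors c1@6 c4@6 c2@8 c3@11, authorship ..1214.2.33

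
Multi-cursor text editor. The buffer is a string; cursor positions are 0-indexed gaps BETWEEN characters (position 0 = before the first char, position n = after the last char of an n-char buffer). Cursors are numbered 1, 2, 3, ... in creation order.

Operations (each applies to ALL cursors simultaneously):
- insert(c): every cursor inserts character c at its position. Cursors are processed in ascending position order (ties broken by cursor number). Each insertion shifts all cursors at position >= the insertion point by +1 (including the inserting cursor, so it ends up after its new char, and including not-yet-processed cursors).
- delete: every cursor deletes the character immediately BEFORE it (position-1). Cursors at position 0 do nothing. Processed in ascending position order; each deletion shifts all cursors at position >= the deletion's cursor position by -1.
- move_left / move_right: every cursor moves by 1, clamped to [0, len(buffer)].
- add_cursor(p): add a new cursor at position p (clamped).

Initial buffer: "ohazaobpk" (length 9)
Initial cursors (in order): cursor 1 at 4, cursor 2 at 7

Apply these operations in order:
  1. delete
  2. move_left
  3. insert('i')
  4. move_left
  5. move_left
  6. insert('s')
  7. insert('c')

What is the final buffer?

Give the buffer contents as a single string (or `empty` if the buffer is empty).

Answer: oschiascaiopk

Derivation:
After op 1 (delete): buffer="ohaaopk" (len 7), cursors c1@3 c2@5, authorship .......
After op 2 (move_left): buffer="ohaaopk" (len 7), cursors c1@2 c2@4, authorship .......
After op 3 (insert('i')): buffer="ohiaaiopk" (len 9), cursors c1@3 c2@6, authorship ..1..2...
After op 4 (move_left): buffer="ohiaaiopk" (len 9), cursors c1@2 c2@5, authorship ..1..2...
After op 5 (move_left): buffer="ohiaaiopk" (len 9), cursors c1@1 c2@4, authorship ..1..2...
After op 6 (insert('s')): buffer="oshiasaiopk" (len 11), cursors c1@2 c2@6, authorship .1.1.2.2...
After op 7 (insert('c')): buffer="oschiascaiopk" (len 13), cursors c1@3 c2@8, authorship .11.1.22.2...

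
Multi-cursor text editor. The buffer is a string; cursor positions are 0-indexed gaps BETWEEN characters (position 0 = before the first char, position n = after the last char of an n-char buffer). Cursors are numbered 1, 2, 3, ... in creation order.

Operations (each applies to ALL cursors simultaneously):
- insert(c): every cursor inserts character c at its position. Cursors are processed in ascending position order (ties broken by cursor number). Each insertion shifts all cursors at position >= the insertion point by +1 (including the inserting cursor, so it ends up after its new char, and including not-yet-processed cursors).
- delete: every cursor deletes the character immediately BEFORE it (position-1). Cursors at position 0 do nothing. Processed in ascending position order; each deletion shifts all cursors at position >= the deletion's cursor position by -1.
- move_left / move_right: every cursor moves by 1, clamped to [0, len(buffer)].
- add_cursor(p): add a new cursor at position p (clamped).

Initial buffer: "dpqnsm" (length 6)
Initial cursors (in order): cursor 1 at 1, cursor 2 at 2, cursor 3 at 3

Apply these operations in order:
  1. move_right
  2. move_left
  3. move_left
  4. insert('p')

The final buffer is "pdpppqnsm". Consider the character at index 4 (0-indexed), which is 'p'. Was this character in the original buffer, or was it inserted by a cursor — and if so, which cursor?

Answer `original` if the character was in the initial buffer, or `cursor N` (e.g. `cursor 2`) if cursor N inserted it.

Answer: cursor 3

Derivation:
After op 1 (move_right): buffer="dpqnsm" (len 6), cursors c1@2 c2@3 c3@4, authorship ......
After op 2 (move_left): buffer="dpqnsm" (len 6), cursors c1@1 c2@2 c3@3, authorship ......
After op 3 (move_left): buffer="dpqnsm" (len 6), cursors c1@0 c2@1 c3@2, authorship ......
After op 4 (insert('p')): buffer="pdpppqnsm" (len 9), cursors c1@1 c2@3 c3@5, authorship 1.2.3....
Authorship (.=original, N=cursor N): 1 . 2 . 3 . . . .
Index 4: author = 3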